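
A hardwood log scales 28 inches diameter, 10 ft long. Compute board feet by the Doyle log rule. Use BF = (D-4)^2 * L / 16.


Doyle: BF = (D - 4)^2 * L / 16
Adjusted diameter = 28 - 4 = 24 in
(D-4)^2 = 24^2 = 576
BF = 576 * 10 / 16 = 360 BF

360


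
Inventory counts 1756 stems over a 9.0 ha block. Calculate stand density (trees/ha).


Formula: Stand Density = N_trees / Area_ha
Density = 1756 trees / 9.0 ha
Density = 195 trees/ha

195


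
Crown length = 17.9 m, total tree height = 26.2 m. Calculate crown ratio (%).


Formula: Crown Ratio = (Crown Length / Total Height) * 100
CR = (17.9 m / 26.2 m) * 100
CR = 0.6832 * 100 = 68.3%

68.3


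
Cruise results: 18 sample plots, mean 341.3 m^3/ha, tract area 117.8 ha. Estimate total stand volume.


Formula: Total Volume = Mean Volume per ha * Total Area
Total Volume = 341.3 m^3/ha * 117.8 ha
Total Volume = 40205 m^3

40205


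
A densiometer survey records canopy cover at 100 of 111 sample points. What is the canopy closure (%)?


Formula: Canopy closure = covered points / total points * 100
Closure = 100 / 111 * 100
Closure = 0.9009 * 100 = 90.1%

90.1


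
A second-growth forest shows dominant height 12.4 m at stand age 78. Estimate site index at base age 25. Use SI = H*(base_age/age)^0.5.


Formula: SI = H_dom * (base_age / age)^0.5
Age ratio = 25 / 78 = 0.32051
sqrt(age_ratio) = 0.56614
SI = 12.4 * 0.56614 = 7.0 m

7.0


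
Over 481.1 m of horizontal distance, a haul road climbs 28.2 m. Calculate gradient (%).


Formula: Gradient = rise / run * 100
Gradient = 28.2 / 481.1 * 100 = 5.9%

5.9


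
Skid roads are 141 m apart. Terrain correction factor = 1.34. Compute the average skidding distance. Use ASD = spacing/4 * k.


Formula: ASD = (spacing / 4) * correction
Uncorrected distance = spacing / 4 = 141 / 4 = 35.25 m
ASD = 35.25 * 1.34 = 47 m

47


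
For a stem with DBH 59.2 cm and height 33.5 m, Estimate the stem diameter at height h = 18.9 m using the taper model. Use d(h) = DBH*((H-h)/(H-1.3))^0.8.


Taper: d(h) = DBH * ((H - h) / (H - 1.3))^0.8
Numerator = H - h = 33.5 - 18.9 = 14.6 m
Denominator = H - 1.3 = 33.5 - 1.3 = 32.2 m
Ratio = 14.6 / 32.2 = 0.45342
d = 59.2 * 0.45342^0.8 = 31.4 cm

31.4


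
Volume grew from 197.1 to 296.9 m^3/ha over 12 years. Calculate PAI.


Formula: PAI = (V_T2 - V_T1) / (T2 - T1)
Volume increment = 296.9 - 197.1 = 99.8 m^3/ha
PAI = 99.8 / 12 = 8.32 m^3/ha/year

8.32


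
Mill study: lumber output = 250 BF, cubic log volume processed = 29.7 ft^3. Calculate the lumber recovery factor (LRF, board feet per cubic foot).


Formula: LRF = Lumber Output (BF) / Log Input (ft^3)
LRF = 250 BF / 29.7 ft^3
LRF = 8.42 BF/ft^3

8.42


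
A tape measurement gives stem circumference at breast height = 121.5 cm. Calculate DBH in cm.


Formula: DBH = C / pi
DBH = 121.5 / pi
pi = 3.14159...
DBH = 38.7 cm

38.7


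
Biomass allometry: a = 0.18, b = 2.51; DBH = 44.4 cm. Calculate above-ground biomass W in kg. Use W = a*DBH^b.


Formula: W = a * DBH^b  (allometric power law)
DBH^b = 44.4^2.51 = 13643.6715
W = 0.18 * 13643.6715 = 2455.9 kg

2455.9


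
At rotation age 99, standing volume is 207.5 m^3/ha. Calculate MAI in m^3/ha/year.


Formula: MAI = Total Volume / Stand Age
MAI = 207.5 m^3/ha / 99 years
MAI = 2.1 m^3/ha/year

2.1


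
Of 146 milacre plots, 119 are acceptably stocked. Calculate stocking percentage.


Formula: Stocking % = stocked plots / total plots * 100
Stocking = 119 / 146 * 100
Stocking = 0.8151 * 100 = 81.5%

81.5


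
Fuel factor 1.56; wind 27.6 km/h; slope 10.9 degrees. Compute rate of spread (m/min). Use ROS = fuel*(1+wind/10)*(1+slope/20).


Formula: ROS = fuel * (1 + wind/10) * (1 + slope/20)
Wind factor = 1 + 27.6/10 = 3.76
Slope factor = 1 + 10.9/20 = 1.545
ROS = 1.56 * 3.76 * 1.545 = 9.06 m/min

9.06


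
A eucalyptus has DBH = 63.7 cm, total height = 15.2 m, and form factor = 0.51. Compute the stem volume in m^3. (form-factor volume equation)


Formula: V = pi * (DBH/200)^2 * H * ff
Radius = DBH/200 = 63.7/200 = 0.3185 m
Radius^2 = 0.3185^2 = 0.10144225 m^2
V = pi * 0.10144225 * 15.2 * 0.51
V = 2.47 m^3

2.47


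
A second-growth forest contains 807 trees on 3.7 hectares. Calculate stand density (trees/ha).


Formula: Stand Density = N_trees / Area_ha
Density = 807 trees / 3.7 ha
Density = 218 trees/ha

218


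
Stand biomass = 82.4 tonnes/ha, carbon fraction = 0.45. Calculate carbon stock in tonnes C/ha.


Formula: Carbon Stock = Biomass * Carbon Fraction
C = 82.4 t/ha * 0.45
C = 37.1 t C/ha

37.1


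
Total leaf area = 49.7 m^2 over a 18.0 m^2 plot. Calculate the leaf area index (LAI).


Formula: LAI = total leaf area / ground area  (dimensionless)
LAI = 49.7 m^2 / 18.0 m^2
LAI = 2.76

2.76


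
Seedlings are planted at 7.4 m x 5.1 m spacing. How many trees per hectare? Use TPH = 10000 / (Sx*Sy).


Formula: TPH = 10000 m^2/ha / (spacing_x * spacing_y)
Area per tree = 7.4 m * 5.1 m = 37.74 m^2
TPH = 10000 / 37.74 = 265 trees/ha

265


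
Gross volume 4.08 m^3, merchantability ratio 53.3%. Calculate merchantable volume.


Formula: MV = V_total * (merchantable_pct / 100)
Merchantable fraction = 53.3% / 100 = 0.533
MV = 4.08 m^3 * 0.533 = 2.175 m^3

2.175


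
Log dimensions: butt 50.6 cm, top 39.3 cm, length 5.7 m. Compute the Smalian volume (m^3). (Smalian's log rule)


Smalian: V = (A1 + A2)/2 * L,  A = pi*(D/200)^2
A1 = pi*(50.6/200)^2 = 0.20109 m^2
A2 = pi*(39.3/200)^2 = 0.121304 m^2
V = (0.20109+0.121304)/2*5.7 = 0.9188 m^3

0.9188


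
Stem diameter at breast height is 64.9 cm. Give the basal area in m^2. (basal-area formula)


Formula: BA = pi * (DBH/2)^2 / 10000  (cm^2 to m^2)
Radius = DBH/2 = 64.9/2 = 32.45 cm
BA = pi * 32.45^2 / 10000
   = 3308.1049 cm^2 / 10000
   = 0.3308 m^2

0.3308


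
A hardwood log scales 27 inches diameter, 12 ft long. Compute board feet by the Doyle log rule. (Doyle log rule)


Doyle: BF = (D - 4)^2 * L / 16
Adjusted diameter = 27 - 4 = 23 in
(D-4)^2 = 23^2 = 529
BF = 529 * 12 / 16 = 397 BF

397


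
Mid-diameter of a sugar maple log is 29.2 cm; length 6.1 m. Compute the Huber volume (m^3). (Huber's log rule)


Huber: V = Am * L,  Am = pi*(Dm/200)^2
Am = pi*(29.2/200)^2 = 0.066966 m^2
V = 0.066966*6.1 = 0.4085 m^3

0.4085


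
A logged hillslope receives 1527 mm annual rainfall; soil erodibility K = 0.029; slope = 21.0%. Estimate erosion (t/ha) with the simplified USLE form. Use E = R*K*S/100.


Formula: E = R * K * S / 100  (simplified USLE)
R * K = 1527 * 0.029 = 44.283
E = 44.283 * 21.0 / 100 = 9.3 t/ha

9.3


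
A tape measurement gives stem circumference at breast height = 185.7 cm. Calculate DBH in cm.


Formula: DBH = C / pi
DBH = 185.7 / pi
pi = 3.14159...
DBH = 59.1 cm

59.1


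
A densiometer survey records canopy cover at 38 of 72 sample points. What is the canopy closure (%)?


Formula: Canopy closure = covered points / total points * 100
Closure = 38 / 72 * 100
Closure = 0.5278 * 100 = 52.8%

52.8


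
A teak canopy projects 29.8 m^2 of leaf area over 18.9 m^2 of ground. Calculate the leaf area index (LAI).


Formula: LAI = total leaf area / ground area  (dimensionless)
LAI = 29.8 m^2 / 18.9 m^2
LAI = 1.58

1.58


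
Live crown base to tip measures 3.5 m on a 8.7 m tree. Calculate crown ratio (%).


Formula: Crown Ratio = (Crown Length / Total Height) * 100
CR = (3.5 m / 8.7 m) * 100
CR = 0.4023 * 100 = 40.2%

40.2


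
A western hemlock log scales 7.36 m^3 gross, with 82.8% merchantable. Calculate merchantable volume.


Formula: MV = V_total * (merchantable_pct / 100)
Merchantable fraction = 82.8% / 100 = 0.828
MV = 7.36 m^3 * 0.828 = 6.094 m^3

6.094


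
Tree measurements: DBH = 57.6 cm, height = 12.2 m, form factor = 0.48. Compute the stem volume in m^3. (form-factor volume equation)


Formula: V = pi * (DBH/200)^2 * H * ff
Radius = DBH/200 = 57.6/200 = 0.288 m
Radius^2 = 0.288^2 = 0.082944 m^2
V = pi * 0.082944 * 12.2 * 0.48
V = 1.526 m^3

1.526


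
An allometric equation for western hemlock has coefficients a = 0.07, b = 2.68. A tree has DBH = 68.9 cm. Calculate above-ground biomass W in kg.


Formula: W = a * DBH^b  (allometric power law)
DBH^b = 68.9^2.68 = 84416.5336
W = 0.07 * 84416.5336 = 5909.2 kg

5909.2


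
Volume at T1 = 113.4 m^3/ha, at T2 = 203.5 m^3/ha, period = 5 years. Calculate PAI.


Formula: PAI = (V_T2 - V_T1) / (T2 - T1)
Volume increment = 203.5 - 113.4 = 90.1 m^3/ha
PAI = 90.1 / 5 = 18.02 m^3/ha/year

18.02


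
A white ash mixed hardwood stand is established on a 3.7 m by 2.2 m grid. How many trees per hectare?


Formula: TPH = 10000 m^2/ha / (spacing_x * spacing_y)
Area per tree = 3.7 m * 2.2 m = 8.14 m^2
TPH = 10000 / 8.14 = 1229 trees/ha

1229


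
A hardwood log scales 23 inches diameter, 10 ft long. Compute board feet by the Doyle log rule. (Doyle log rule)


Doyle: BF = (D - 4)^2 * L / 16
Adjusted diameter = 23 - 4 = 19 in
(D-4)^2 = 19^2 = 361
BF = 361 * 10 / 16 = 226 BF

226


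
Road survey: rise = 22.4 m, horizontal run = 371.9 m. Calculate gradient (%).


Formula: Gradient = rise / run * 100
Gradient = 22.4 / 371.9 * 100 = 6.0%

6.0


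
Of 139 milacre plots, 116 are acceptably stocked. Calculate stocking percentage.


Formula: Stocking % = stocked plots / total plots * 100
Stocking = 116 / 139 * 100
Stocking = 0.8345 * 100 = 83.5%

83.5


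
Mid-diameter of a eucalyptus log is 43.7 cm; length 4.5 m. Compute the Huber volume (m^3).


Huber: V = Am * L,  Am = pi*(Dm/200)^2
Am = pi*(43.7/200)^2 = 0.149987 m^2
V = 0.149987*4.5 = 0.6749 m^3

0.6749


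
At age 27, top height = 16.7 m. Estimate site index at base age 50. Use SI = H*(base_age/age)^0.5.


Formula: SI = H_dom * (base_age / age)^0.5
Age ratio = 50 / 27 = 1.85185
sqrt(age_ratio) = 1.36083
SI = 16.7 * 1.36083 = 22.7 m

22.7


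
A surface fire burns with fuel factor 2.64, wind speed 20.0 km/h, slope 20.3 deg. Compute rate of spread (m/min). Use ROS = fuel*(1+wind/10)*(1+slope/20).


Formula: ROS = fuel * (1 + wind/10) * (1 + slope/20)
Wind factor = 1 + 20.0/10 = 3.0
Slope factor = 1 + 20.3/20 = 2.015
ROS = 2.64 * 3.0 * 2.015 = 15.96 m/min

15.96


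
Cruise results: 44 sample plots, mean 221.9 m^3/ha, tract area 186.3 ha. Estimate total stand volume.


Formula: Total Volume = Mean Volume per ha * Total Area
Total Volume = 221.9 m^3/ha * 186.3 ha
Total Volume = 41340 m^3

41340


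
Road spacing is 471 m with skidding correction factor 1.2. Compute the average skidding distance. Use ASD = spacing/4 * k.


Formula: ASD = (spacing / 4) * correction
Uncorrected distance = spacing / 4 = 471 / 4 = 117.75 m
ASD = 117.75 * 1.2 = 141 m

141


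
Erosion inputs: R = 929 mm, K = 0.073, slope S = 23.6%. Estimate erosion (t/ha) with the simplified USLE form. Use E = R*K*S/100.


Formula: E = R * K * S / 100  (simplified USLE)
R * K = 929 * 0.073 = 67.817
E = 67.817 * 23.6 / 100 = 16.0 t/ha

16.0


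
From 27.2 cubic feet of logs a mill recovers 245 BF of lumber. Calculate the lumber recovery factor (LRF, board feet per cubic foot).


Formula: LRF = Lumber Output (BF) / Log Input (ft^3)
LRF = 245 BF / 27.2 ft^3
LRF = 9.01 BF/ft^3

9.01


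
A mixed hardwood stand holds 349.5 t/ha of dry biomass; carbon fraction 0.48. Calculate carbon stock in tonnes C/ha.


Formula: Carbon Stock = Biomass * Carbon Fraction
C = 349.5 t/ha * 0.48
C = 167.8 t C/ha

167.8


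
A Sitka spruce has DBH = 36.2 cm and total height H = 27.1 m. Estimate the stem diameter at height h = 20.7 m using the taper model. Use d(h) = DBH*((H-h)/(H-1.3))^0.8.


Taper: d(h) = DBH * ((H - h) / (H - 1.3))^0.8
Numerator = H - h = 27.1 - 20.7 = 6.4 m
Denominator = H - 1.3 = 27.1 - 1.3 = 25.8 m
Ratio = 6.4 / 25.8 = 0.24806
d = 36.2 * 0.24806^0.8 = 11.9 cm

11.9


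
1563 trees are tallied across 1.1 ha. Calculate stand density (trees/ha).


Formula: Stand Density = N_trees / Area_ha
Density = 1563 trees / 1.1 ha
Density = 1421 trees/ha

1421


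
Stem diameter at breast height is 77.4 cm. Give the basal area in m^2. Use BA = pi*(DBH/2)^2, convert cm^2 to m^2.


Formula: BA = pi * (DBH/2)^2 / 10000  (cm^2 to m^2)
Radius = DBH/2 = 77.4/2 = 38.7 cm
BA = pi * 38.7^2 / 10000
   = 4705.1319 cm^2 / 10000
   = 0.4705 m^2

0.4705


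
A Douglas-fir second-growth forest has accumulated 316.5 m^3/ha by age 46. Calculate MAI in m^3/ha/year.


Formula: MAI = Total Volume / Stand Age
MAI = 316.5 m^3/ha / 46 years
MAI = 6.88 m^3/ha/year

6.88


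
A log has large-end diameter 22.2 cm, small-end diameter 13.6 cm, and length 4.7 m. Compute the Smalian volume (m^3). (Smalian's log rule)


Smalian: V = (A1 + A2)/2 * L,  A = pi*(D/200)^2
A1 = pi*(22.2/200)^2 = 0.038708 m^2
A2 = pi*(13.6/200)^2 = 0.014527 m^2
V = (0.038708+0.014527)/2*4.7 = 0.1251 m^3

0.1251


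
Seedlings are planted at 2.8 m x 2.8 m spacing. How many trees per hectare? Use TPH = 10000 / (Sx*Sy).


Formula: TPH = 10000 m^2/ha / (spacing_x * spacing_y)
Area per tree = 2.8 m * 2.8 m = 7.84 m^2
TPH = 10000 / 7.84 = 1276 trees/ha

1276


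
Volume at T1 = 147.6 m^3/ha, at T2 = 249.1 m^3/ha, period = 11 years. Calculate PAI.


Formula: PAI = (V_T2 - V_T1) / (T2 - T1)
Volume increment = 249.1 - 147.6 = 101.5 m^3/ha
PAI = 101.5 / 11 = 9.23 m^3/ha/year

9.23


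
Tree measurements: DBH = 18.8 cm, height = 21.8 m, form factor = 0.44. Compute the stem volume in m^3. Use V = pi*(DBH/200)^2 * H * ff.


Formula: V = pi * (DBH/200)^2 * H * ff
Radius = DBH/200 = 18.8/200 = 0.094 m
Radius^2 = 0.094^2 = 0.008836 m^2
V = pi * 0.008836 * 21.8 * 0.44
V = 0.266 m^3

0.266


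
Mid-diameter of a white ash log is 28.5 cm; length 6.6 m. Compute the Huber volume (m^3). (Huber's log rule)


Huber: V = Am * L,  Am = pi*(Dm/200)^2
Am = pi*(28.5/200)^2 = 0.063794 m^2
V = 0.063794*6.6 = 0.421 m^3

0.421


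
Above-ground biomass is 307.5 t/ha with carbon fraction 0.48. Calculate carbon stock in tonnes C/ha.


Formula: Carbon Stock = Biomass * Carbon Fraction
C = 307.5 t/ha * 0.48
C = 147.6 t C/ha

147.6


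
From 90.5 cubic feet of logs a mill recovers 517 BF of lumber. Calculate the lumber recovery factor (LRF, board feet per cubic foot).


Formula: LRF = Lumber Output (BF) / Log Input (ft^3)
LRF = 517 BF / 90.5 ft^3
LRF = 5.71 BF/ft^3

5.71


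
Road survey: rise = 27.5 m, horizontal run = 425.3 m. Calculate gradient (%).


Formula: Gradient = rise / run * 100
Gradient = 27.5 / 425.3 * 100 = 6.5%

6.5


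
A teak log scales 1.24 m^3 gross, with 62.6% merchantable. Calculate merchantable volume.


Formula: MV = V_total * (merchantable_pct / 100)
Merchantable fraction = 62.6% / 100 = 0.626
MV = 1.24 m^3 * 0.626 = 0.776 m^3

0.776


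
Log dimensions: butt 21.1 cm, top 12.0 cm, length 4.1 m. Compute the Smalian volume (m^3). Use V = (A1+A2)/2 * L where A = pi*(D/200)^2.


Smalian: V = (A1 + A2)/2 * L,  A = pi*(D/200)^2
A1 = pi*(21.1/200)^2 = 0.034967 m^2
A2 = pi*(12.0/200)^2 = 0.01131 m^2
V = (0.034967+0.01131)/2*4.1 = 0.0949 m^3

0.0949


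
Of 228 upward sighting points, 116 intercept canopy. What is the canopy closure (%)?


Formula: Canopy closure = covered points / total points * 100
Closure = 116 / 228 * 100
Closure = 0.5088 * 100 = 50.9%

50.9


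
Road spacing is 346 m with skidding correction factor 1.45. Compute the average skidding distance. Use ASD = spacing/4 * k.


Formula: ASD = (spacing / 4) * correction
Uncorrected distance = spacing / 4 = 346 / 4 = 86.5 m
ASD = 86.5 * 1.45 = 125 m

125


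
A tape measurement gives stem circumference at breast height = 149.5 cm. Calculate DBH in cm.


Formula: DBH = C / pi
DBH = 149.5 / pi
pi = 3.14159...
DBH = 47.6 cm

47.6


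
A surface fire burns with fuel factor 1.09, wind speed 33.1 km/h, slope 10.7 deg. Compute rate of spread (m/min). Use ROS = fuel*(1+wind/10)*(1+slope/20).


Formula: ROS = fuel * (1 + wind/10) * (1 + slope/20)
Wind factor = 1 + 33.1/10 = 4.31
Slope factor = 1 + 10.7/20 = 1.535
ROS = 1.09 * 4.31 * 1.535 = 7.21 m/min

7.21


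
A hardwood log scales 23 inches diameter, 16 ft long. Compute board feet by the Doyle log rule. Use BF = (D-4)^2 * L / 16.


Doyle: BF = (D - 4)^2 * L / 16
Adjusted diameter = 23 - 4 = 19 in
(D-4)^2 = 19^2 = 361
BF = 361 * 16 / 16 = 361 BF

361


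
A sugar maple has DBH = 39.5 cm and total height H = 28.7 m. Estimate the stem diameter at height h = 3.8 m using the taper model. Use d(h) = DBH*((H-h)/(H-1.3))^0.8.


Taper: d(h) = DBH * ((H - h) / (H - 1.3))^0.8
Numerator = H - h = 28.7 - 3.8 = 24.9 m
Denominator = H - 1.3 = 28.7 - 1.3 = 27.4 m
Ratio = 24.9 / 27.4 = 0.90876
d = 39.5 * 0.90876^0.8 = 36.6 cm

36.6


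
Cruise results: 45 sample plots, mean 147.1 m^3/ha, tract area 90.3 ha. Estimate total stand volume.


Formula: Total Volume = Mean Volume per ha * Total Area
Total Volume = 147.1 m^3/ha * 90.3 ha
Total Volume = 13283 m^3

13283


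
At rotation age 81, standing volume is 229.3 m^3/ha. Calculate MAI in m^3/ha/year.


Formula: MAI = Total Volume / Stand Age
MAI = 229.3 m^3/ha / 81 years
MAI = 2.83 m^3/ha/year

2.83


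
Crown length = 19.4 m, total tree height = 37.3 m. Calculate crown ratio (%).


Formula: Crown Ratio = (Crown Length / Total Height) * 100
CR = (19.4 m / 37.3 m) * 100
CR = 0.5201 * 100 = 52.0%

52.0


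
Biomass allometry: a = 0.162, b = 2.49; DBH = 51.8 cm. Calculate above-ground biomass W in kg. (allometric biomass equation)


Formula: W = a * DBH^b  (allometric power law)
DBH^b = 51.8^2.49 = 18564.4079
W = 0.162 * 18564.4079 = 3007.4 kg

3007.4


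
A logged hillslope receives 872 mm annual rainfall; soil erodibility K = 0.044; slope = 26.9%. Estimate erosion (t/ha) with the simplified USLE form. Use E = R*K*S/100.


Formula: E = R * K * S / 100  (simplified USLE)
R * K = 872 * 0.044 = 38.368
E = 38.368 * 26.9 / 100 = 10.32 t/ha

10.32


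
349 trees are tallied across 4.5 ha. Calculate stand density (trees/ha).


Formula: Stand Density = N_trees / Area_ha
Density = 349 trees / 4.5 ha
Density = 78 trees/ha

78


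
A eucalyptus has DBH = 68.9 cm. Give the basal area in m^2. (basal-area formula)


Formula: BA = pi * (DBH/2)^2 / 10000  (cm^2 to m^2)
Radius = DBH/2 = 68.9/2 = 34.45 cm
BA = pi * 34.45^2 / 10000
   = 3728.45 cm^2 / 10000
   = 0.3728 m^2

0.3728


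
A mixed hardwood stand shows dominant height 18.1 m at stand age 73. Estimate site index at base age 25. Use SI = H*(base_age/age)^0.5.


Formula: SI = H_dom * (base_age / age)^0.5
Age ratio = 25 / 73 = 0.34247
sqrt(age_ratio) = 0.58521
SI = 18.1 * 0.58521 = 10.6 m

10.6


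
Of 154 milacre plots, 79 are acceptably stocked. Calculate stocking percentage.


Formula: Stocking % = stocked plots / total plots * 100
Stocking = 79 / 154 * 100
Stocking = 0.513 * 100 = 51.3%

51.3


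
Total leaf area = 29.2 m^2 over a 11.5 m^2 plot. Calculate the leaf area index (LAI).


Formula: LAI = total leaf area / ground area  (dimensionless)
LAI = 29.2 m^2 / 11.5 m^2
LAI = 2.54

2.54


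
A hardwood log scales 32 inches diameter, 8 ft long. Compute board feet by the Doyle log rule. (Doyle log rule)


Doyle: BF = (D - 4)^2 * L / 16
Adjusted diameter = 32 - 4 = 28 in
(D-4)^2 = 28^2 = 784
BF = 784 * 8 / 16 = 392 BF

392


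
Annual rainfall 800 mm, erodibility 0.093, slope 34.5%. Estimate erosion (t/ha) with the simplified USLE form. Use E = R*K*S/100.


Formula: E = R * K * S / 100  (simplified USLE)
R * K = 800 * 0.093 = 74.4
E = 74.4 * 34.5 / 100 = 25.67 t/ha

25.67


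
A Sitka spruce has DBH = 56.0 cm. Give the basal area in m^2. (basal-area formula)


Formula: BA = pi * (DBH/2)^2 / 10000  (cm^2 to m^2)
Radius = DBH/2 = 56.0/2 = 28.0 cm
BA = pi * 28.0^2 / 10000
   = 2463.0086 cm^2 / 10000
   = 0.2463 m^2

0.2463


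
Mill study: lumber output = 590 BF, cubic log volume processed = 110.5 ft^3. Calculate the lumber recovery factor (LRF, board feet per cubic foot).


Formula: LRF = Lumber Output (BF) / Log Input (ft^3)
LRF = 590 BF / 110.5 ft^3
LRF = 5.34 BF/ft^3

5.34


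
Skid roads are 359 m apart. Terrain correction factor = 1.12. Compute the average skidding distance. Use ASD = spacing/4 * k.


Formula: ASD = (spacing / 4) * correction
Uncorrected distance = spacing / 4 = 359 / 4 = 89.75 m
ASD = 89.75 * 1.12 = 101 m

101


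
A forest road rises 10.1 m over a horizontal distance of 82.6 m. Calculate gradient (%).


Formula: Gradient = rise / run * 100
Gradient = 10.1 / 82.6 * 100 = 12.2%

12.2


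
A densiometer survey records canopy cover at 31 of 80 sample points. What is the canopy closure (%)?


Formula: Canopy closure = covered points / total points * 100
Closure = 31 / 80 * 100
Closure = 0.3875 * 100 = 38.8%

38.8


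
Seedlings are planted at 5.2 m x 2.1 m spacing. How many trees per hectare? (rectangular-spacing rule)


Formula: TPH = 10000 m^2/ha / (spacing_x * spacing_y)
Area per tree = 5.2 m * 2.1 m = 10.92 m^2
TPH = 10000 / 10.92 = 916 trees/ha

916


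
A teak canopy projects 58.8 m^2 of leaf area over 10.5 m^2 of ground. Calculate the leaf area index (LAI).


Formula: LAI = total leaf area / ground area  (dimensionless)
LAI = 58.8 m^2 / 10.5 m^2
LAI = 5.6

5.6


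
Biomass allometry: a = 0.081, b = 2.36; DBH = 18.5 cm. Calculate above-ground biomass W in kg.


Formula: W = a * DBH^b  (allometric power law)
DBH^b = 18.5^2.36 = 978.4199
W = 0.081 * 978.4199 = 79.3 kg

79.3


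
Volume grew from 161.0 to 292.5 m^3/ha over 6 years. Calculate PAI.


Formula: PAI = (V_T2 - V_T1) / (T2 - T1)
Volume increment = 292.5 - 161.0 = 131.5 m^3/ha
PAI = 131.5 / 6 = 21.92 m^3/ha/year

21.92


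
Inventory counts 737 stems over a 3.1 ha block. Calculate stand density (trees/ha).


Formula: Stand Density = N_trees / Area_ha
Density = 737 trees / 3.1 ha
Density = 238 trees/ha

238


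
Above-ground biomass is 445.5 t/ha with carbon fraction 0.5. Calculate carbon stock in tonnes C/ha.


Formula: Carbon Stock = Biomass * Carbon Fraction
C = 445.5 t/ha * 0.5
C = 222.8 t C/ha

222.8


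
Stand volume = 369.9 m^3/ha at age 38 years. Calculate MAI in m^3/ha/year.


Formula: MAI = Total Volume / Stand Age
MAI = 369.9 m^3/ha / 38 years
MAI = 9.73 m^3/ha/year

9.73


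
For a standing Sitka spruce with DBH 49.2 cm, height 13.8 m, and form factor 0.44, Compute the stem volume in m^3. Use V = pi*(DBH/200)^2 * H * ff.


Formula: V = pi * (DBH/200)^2 * H * ff
Radius = DBH/200 = 49.2/200 = 0.246 m
Radius^2 = 0.246^2 = 0.060516 m^2
V = pi * 0.060516 * 13.8 * 0.44
V = 1.154 m^3

1.154


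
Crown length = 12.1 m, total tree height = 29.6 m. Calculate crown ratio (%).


Formula: Crown Ratio = (Crown Length / Total Height) * 100
CR = (12.1 m / 29.6 m) * 100
CR = 0.4088 * 100 = 40.9%

40.9


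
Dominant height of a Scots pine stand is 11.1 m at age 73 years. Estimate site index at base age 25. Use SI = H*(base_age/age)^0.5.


Formula: SI = H_dom * (base_age / age)^0.5
Age ratio = 25 / 73 = 0.34247
sqrt(age_ratio) = 0.58521
SI = 11.1 * 0.58521 = 6.5 m

6.5


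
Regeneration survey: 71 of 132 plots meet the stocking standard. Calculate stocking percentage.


Formula: Stocking % = stocked plots / total plots * 100
Stocking = 71 / 132 * 100
Stocking = 0.5379 * 100 = 53.8%

53.8


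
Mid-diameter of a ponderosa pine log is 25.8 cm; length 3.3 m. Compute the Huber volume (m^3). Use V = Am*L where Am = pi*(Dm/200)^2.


Huber: V = Am * L,  Am = pi*(Dm/200)^2
Am = pi*(25.8/200)^2 = 0.052279 m^2
V = 0.052279*3.3 = 0.1725 m^3

0.1725


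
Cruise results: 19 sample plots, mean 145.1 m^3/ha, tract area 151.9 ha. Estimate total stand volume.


Formula: Total Volume = Mean Volume per ha * Total Area
Total Volume = 145.1 m^3/ha * 151.9 ha
Total Volume = 22041 m^3

22041


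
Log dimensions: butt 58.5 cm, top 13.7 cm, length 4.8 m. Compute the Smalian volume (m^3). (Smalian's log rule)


Smalian: V = (A1 + A2)/2 * L,  A = pi*(D/200)^2
A1 = pi*(58.5/200)^2 = 0.268783 m^2
A2 = pi*(13.7/200)^2 = 0.014741 m^2
V = (0.268783+0.014741)/2*4.8 = 0.6805 m^3

0.6805


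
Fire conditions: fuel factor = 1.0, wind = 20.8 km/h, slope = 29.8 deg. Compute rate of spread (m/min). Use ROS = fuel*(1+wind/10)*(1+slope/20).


Formula: ROS = fuel * (1 + wind/10) * (1 + slope/20)
Wind factor = 1 + 20.8/10 = 3.08
Slope factor = 1 + 29.8/20 = 2.49
ROS = 1.0 * 3.08 * 2.49 = 7.67 m/min

7.67


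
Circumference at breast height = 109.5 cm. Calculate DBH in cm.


Formula: DBH = C / pi
DBH = 109.5 / pi
pi = 3.14159...
DBH = 34.9 cm

34.9


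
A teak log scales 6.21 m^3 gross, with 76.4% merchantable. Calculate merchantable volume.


Formula: MV = V_total * (merchantable_pct / 100)
Merchantable fraction = 76.4% / 100 = 0.764
MV = 6.21 m^3 * 0.764 = 4.744 m^3

4.744


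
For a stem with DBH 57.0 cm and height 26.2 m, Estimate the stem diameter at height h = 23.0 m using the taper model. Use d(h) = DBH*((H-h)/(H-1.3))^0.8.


Taper: d(h) = DBH * ((H - h) / (H - 1.3))^0.8
Numerator = H - h = 26.2 - 23.0 = 3.2 m
Denominator = H - 1.3 = 26.2 - 1.3 = 24.9 m
Ratio = 3.2 / 24.9 = 0.12851
d = 57.0 * 0.12851^0.8 = 11.0 cm

11.0


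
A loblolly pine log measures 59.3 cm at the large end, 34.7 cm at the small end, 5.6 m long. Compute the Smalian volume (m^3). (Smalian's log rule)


Smalian: V = (A1 + A2)/2 * L,  A = pi*(D/200)^2
A1 = pi*(59.3/200)^2 = 0.276184 m^2
A2 = pi*(34.7/200)^2 = 0.094569 m^2
V = (0.276184+0.094569)/2*5.6 = 1.0381 m^3

1.0381


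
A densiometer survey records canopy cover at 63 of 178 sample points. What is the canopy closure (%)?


Formula: Canopy closure = covered points / total points * 100
Closure = 63 / 178 * 100
Closure = 0.3539 * 100 = 35.4%

35.4


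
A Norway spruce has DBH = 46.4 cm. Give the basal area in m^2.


Formula: BA = pi * (DBH/2)^2 / 10000  (cm^2 to m^2)
Radius = DBH/2 = 46.4/2 = 23.2 cm
BA = pi * 23.2^2 / 10000
   = 1690.9308 cm^2 / 10000
   = 0.1691 m^2

0.1691


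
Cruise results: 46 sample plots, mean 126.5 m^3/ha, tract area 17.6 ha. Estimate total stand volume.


Formula: Total Volume = Mean Volume per ha * Total Area
Total Volume = 126.5 m^3/ha * 17.6 ha
Total Volume = 2226 m^3

2226


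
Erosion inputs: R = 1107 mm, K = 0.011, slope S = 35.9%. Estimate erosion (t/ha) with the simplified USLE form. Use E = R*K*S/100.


Formula: E = R * K * S / 100  (simplified USLE)
R * K = 1107 * 0.011 = 12.177
E = 12.177 * 35.9 / 100 = 4.37 t/ha

4.37


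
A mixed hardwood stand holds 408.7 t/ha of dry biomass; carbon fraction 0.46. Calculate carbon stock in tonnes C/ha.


Formula: Carbon Stock = Biomass * Carbon Fraction
C = 408.7 t/ha * 0.46
C = 188.0 t C/ha

188.0


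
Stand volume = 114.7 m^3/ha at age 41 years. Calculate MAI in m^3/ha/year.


Formula: MAI = Total Volume / Stand Age
MAI = 114.7 m^3/ha / 41 years
MAI = 2.8 m^3/ha/year

2.8


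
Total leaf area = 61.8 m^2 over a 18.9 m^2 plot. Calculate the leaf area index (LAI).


Formula: LAI = total leaf area / ground area  (dimensionless)
LAI = 61.8 m^2 / 18.9 m^2
LAI = 3.27

3.27


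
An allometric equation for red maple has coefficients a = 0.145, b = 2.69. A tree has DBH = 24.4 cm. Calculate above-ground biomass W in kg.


Formula: W = a * DBH^b  (allometric power law)
DBH^b = 24.4^2.69 = 5396.0831
W = 0.145 * 5396.0831 = 782.4 kg

782.4


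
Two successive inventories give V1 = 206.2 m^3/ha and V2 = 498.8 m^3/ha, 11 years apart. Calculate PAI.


Formula: PAI = (V_T2 - V_T1) / (T2 - T1)
Volume increment = 498.8 - 206.2 = 292.6 m^3/ha
PAI = 292.6 / 11 = 26.6 m^3/ha/year

26.6


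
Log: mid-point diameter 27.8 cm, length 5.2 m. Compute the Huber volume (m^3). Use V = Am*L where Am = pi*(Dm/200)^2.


Huber: V = Am * L,  Am = pi*(Dm/200)^2
Am = pi*(27.8/200)^2 = 0.060699 m^2
V = 0.060699*5.2 = 0.3156 m^3

0.3156


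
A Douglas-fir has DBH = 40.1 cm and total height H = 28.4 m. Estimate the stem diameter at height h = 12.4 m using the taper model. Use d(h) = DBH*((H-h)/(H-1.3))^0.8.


Taper: d(h) = DBH * ((H - h) / (H - 1.3))^0.8
Numerator = H - h = 28.4 - 12.4 = 16.0 m
Denominator = H - 1.3 = 28.4 - 1.3 = 27.1 m
Ratio = 16.0 / 27.1 = 0.59041
d = 40.1 * 0.59041^0.8 = 26.3 cm

26.3


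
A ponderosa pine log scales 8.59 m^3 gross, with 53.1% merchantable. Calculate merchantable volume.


Formula: MV = V_total * (merchantable_pct / 100)
Merchantable fraction = 53.1% / 100 = 0.531
MV = 8.59 m^3 * 0.531 = 4.561 m^3

4.561


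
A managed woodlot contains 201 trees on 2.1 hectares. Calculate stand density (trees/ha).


Formula: Stand Density = N_trees / Area_ha
Density = 201 trees / 2.1 ha
Density = 96 trees/ha

96


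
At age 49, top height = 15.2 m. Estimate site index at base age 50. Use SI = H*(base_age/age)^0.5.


Formula: SI = H_dom * (base_age / age)^0.5
Age ratio = 50 / 49 = 1.02041
sqrt(age_ratio) = 1.01015
SI = 15.2 * 1.01015 = 15.4 m

15.4


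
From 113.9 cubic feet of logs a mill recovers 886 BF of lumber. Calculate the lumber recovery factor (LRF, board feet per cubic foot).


Formula: LRF = Lumber Output (BF) / Log Input (ft^3)
LRF = 886 BF / 113.9 ft^3
LRF = 7.78 BF/ft^3

7.78


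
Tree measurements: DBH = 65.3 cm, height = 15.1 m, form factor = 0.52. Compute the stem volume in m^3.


Formula: V = pi * (DBH/200)^2 * H * ff
Radius = DBH/200 = 65.3/200 = 0.3265 m
Radius^2 = 0.3265^2 = 0.10660225 m^2
V = pi * 0.10660225 * 15.1 * 0.52
V = 2.63 m^3

2.63


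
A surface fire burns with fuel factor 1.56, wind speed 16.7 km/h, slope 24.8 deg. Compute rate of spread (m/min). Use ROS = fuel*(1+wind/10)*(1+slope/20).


Formula: ROS = fuel * (1 + wind/10) * (1 + slope/20)
Wind factor = 1 + 16.7/10 = 2.67
Slope factor = 1 + 24.8/20 = 2.24
ROS = 1.56 * 2.67 * 2.24 = 9.33 m/min

9.33


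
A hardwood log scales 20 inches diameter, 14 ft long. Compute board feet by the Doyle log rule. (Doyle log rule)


Doyle: BF = (D - 4)^2 * L / 16
Adjusted diameter = 20 - 4 = 16 in
(D-4)^2 = 16^2 = 256
BF = 256 * 14 / 16 = 224 BF

224


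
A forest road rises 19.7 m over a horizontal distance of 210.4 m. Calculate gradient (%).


Formula: Gradient = rise / run * 100
Gradient = 19.7 / 210.4 * 100 = 9.4%

9.4


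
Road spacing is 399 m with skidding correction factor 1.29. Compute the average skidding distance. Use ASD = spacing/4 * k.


Formula: ASD = (spacing / 4) * correction
Uncorrected distance = spacing / 4 = 399 / 4 = 99.75 m
ASD = 99.75 * 1.29 = 129 m

129


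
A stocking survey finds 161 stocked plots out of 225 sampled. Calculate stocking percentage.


Formula: Stocking % = stocked plots / total plots * 100
Stocking = 161 / 225 * 100
Stocking = 0.7156 * 100 = 71.6%

71.6


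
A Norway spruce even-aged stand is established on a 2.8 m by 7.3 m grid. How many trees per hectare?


Formula: TPH = 10000 m^2/ha / (spacing_x * spacing_y)
Area per tree = 2.8 m * 7.3 m = 20.44 m^2
TPH = 10000 / 20.44 = 489 trees/ha

489


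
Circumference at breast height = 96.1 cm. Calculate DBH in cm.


Formula: DBH = C / pi
DBH = 96.1 / pi
pi = 3.14159...
DBH = 30.6 cm

30.6


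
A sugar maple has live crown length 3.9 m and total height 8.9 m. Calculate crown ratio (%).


Formula: Crown Ratio = (Crown Length / Total Height) * 100
CR = (3.9 m / 8.9 m) * 100
CR = 0.4382 * 100 = 43.8%

43.8


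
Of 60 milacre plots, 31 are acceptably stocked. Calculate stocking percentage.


Formula: Stocking % = stocked plots / total plots * 100
Stocking = 31 / 60 * 100
Stocking = 0.5167 * 100 = 51.7%

51.7


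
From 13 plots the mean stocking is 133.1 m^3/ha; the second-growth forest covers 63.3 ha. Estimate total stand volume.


Formula: Total Volume = Mean Volume per ha * Total Area
Total Volume = 133.1 m^3/ha * 63.3 ha
Total Volume = 8425 m^3

8425


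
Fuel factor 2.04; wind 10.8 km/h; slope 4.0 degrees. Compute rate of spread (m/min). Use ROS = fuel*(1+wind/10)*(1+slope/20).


Formula: ROS = fuel * (1 + wind/10) * (1 + slope/20)
Wind factor = 1 + 10.8/10 = 2.08
Slope factor = 1 + 4.0/20 = 1.2
ROS = 2.04 * 2.08 * 1.2 = 5.09 m/min

5.09


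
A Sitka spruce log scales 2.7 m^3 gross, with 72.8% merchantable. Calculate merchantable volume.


Formula: MV = V_total * (merchantable_pct / 100)
Merchantable fraction = 72.8% / 100 = 0.728
MV = 2.7 m^3 * 0.728 = 1.966 m^3

1.966


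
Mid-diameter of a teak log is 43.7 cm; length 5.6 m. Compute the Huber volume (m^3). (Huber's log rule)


Huber: V = Am * L,  Am = pi*(Dm/200)^2
Am = pi*(43.7/200)^2 = 0.149987 m^2
V = 0.149987*5.6 = 0.8399 m^3

0.8399


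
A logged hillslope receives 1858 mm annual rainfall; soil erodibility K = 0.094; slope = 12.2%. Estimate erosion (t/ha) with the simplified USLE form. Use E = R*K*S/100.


Formula: E = R * K * S / 100  (simplified USLE)
R * K = 1858 * 0.094 = 174.652
E = 174.652 * 12.2 / 100 = 21.31 t/ha

21.31


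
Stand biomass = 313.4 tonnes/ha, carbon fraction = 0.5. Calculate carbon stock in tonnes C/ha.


Formula: Carbon Stock = Biomass * Carbon Fraction
C = 313.4 t/ha * 0.5
C = 156.7 t C/ha

156.7


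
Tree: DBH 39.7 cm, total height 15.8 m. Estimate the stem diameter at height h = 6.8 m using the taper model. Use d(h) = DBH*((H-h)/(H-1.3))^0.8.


Taper: d(h) = DBH * ((H - h) / (H - 1.3))^0.8
Numerator = H - h = 15.8 - 6.8 = 9.0 m
Denominator = H - 1.3 = 15.8 - 1.3 = 14.5 m
Ratio = 9.0 / 14.5 = 0.62069
d = 39.7 * 0.62069^0.8 = 27.1 cm

27.1


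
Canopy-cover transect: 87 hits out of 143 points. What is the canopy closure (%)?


Formula: Canopy closure = covered points / total points * 100
Closure = 87 / 143 * 100
Closure = 0.6084 * 100 = 60.8%

60.8


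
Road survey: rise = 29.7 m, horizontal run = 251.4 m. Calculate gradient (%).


Formula: Gradient = rise / run * 100
Gradient = 29.7 / 251.4 * 100 = 11.8%

11.8


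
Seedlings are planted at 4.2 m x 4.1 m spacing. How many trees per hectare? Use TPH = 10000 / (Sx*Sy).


Formula: TPH = 10000 m^2/ha / (spacing_x * spacing_y)
Area per tree = 4.2 m * 4.1 m = 17.22 m^2
TPH = 10000 / 17.22 = 581 trees/ha

581


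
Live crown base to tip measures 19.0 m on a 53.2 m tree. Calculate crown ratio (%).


Formula: Crown Ratio = (Crown Length / Total Height) * 100
CR = (19.0 m / 53.2 m) * 100
CR = 0.3571 * 100 = 35.7%

35.7


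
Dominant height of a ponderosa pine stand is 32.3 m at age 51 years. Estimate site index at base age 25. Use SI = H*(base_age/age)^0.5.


Formula: SI = H_dom * (base_age / age)^0.5
Age ratio = 25 / 51 = 0.4902
sqrt(age_ratio) = 0.70014
SI = 32.3 * 0.70014 = 22.6 m

22.6


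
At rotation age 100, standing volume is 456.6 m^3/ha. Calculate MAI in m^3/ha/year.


Formula: MAI = Total Volume / Stand Age
MAI = 456.6 m^3/ha / 100 years
MAI = 4.57 m^3/ha/year

4.57


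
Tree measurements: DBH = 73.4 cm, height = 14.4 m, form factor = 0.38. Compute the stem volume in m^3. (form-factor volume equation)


Formula: V = pi * (DBH/200)^2 * H * ff
Radius = DBH/200 = 73.4/200 = 0.367 m
Radius^2 = 0.367^2 = 0.134689 m^2
V = pi * 0.134689 * 14.4 * 0.38
V = 2.315 m^3

2.315


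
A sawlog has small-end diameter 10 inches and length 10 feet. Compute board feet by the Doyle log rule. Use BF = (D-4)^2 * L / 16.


Doyle: BF = (D - 4)^2 * L / 16
Adjusted diameter = 10 - 4 = 6 in
(D-4)^2 = 6^2 = 36
BF = 36 * 10 / 16 = 23 BF

23


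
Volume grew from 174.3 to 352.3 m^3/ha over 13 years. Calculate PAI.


Formula: PAI = (V_T2 - V_T1) / (T2 - T1)
Volume increment = 352.3 - 174.3 = 178.0 m^3/ha
PAI = 178.0 / 13 = 13.69 m^3/ha/year

13.69


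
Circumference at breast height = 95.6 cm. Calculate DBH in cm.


Formula: DBH = C / pi
DBH = 95.6 / pi
pi = 3.14159...
DBH = 30.4 cm

30.4


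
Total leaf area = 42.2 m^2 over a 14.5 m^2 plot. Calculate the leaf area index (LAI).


Formula: LAI = total leaf area / ground area  (dimensionless)
LAI = 42.2 m^2 / 14.5 m^2
LAI = 2.91

2.91


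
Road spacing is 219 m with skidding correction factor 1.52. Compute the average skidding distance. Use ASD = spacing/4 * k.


Formula: ASD = (spacing / 4) * correction
Uncorrected distance = spacing / 4 = 219 / 4 = 54.75 m
ASD = 54.75 * 1.52 = 83 m

83


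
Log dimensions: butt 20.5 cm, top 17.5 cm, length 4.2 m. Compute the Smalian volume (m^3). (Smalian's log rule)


Smalian: V = (A1 + A2)/2 * L,  A = pi*(D/200)^2
A1 = pi*(20.5/200)^2 = 0.033006 m^2
A2 = pi*(17.5/200)^2 = 0.024053 m^2
V = (0.033006+0.024053)/2*4.2 = 0.1198 m^3

0.1198


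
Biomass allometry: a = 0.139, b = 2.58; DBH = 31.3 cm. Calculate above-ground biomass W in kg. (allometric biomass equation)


Formula: W = a * DBH^b  (allometric power law)
DBH^b = 31.3^2.58 = 7219.4546
W = 0.139 * 7219.4546 = 1003.5 kg

1003.5


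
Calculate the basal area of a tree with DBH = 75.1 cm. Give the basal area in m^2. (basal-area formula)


Formula: BA = pi * (DBH/2)^2 / 10000  (cm^2 to m^2)
Radius = DBH/2 = 75.1/2 = 37.55 cm
BA = pi * 37.55^2 / 10000
   = 4429.6535 cm^2 / 10000
   = 0.443 m^2

0.443


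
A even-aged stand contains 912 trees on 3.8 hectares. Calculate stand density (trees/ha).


Formula: Stand Density = N_trees / Area_ha
Density = 912 trees / 3.8 ha
Density = 240 trees/ha

240


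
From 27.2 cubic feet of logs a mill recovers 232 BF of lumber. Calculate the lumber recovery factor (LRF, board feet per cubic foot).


Formula: LRF = Lumber Output (BF) / Log Input (ft^3)
LRF = 232 BF / 27.2 ft^3
LRF = 8.53 BF/ft^3

8.53


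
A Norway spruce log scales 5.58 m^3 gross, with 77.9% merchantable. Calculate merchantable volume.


Formula: MV = V_total * (merchantable_pct / 100)
Merchantable fraction = 77.9% / 100 = 0.779
MV = 5.58 m^3 * 0.779 = 4.347 m^3

4.347


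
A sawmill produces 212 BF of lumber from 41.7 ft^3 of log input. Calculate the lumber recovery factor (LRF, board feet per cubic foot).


Formula: LRF = Lumber Output (BF) / Log Input (ft^3)
LRF = 212 BF / 41.7 ft^3
LRF = 5.08 BF/ft^3

5.08


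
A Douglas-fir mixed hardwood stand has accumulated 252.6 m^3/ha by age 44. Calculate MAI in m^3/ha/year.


Formula: MAI = Total Volume / Stand Age
MAI = 252.6 m^3/ha / 44 years
MAI = 5.74 m^3/ha/year

5.74


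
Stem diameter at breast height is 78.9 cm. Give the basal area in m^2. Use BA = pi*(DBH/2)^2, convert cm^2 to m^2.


Formula: BA = pi * (DBH/2)^2 / 10000  (cm^2 to m^2)
Radius = DBH/2 = 78.9/2 = 39.45 cm
BA = pi * 39.45^2 / 10000
   = 4889.2685 cm^2 / 10000
   = 0.4889 m^2

0.4889


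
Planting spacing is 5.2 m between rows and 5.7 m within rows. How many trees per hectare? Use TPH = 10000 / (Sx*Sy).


Formula: TPH = 10000 m^2/ha / (spacing_x * spacing_y)
Area per tree = 5.2 m * 5.7 m = 29.64 m^2
TPH = 10000 / 29.64 = 337 trees/ha

337


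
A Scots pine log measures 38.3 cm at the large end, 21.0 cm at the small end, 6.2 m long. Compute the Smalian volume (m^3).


Smalian: V = (A1 + A2)/2 * L,  A = pi*(D/200)^2
A1 = pi*(38.3/200)^2 = 0.115209 m^2
A2 = pi*(21.0/200)^2 = 0.034636 m^2
V = (0.115209+0.034636)/2*6.2 = 0.4645 m^3

0.4645


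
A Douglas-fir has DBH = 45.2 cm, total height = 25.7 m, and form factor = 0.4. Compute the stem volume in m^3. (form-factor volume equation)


Formula: V = pi * (DBH/200)^2 * H * ff
Radius = DBH/200 = 45.2/200 = 0.226 m
Radius^2 = 0.226^2 = 0.051076 m^2
V = pi * 0.051076 * 25.7 * 0.4
V = 1.65 m^3

1.65


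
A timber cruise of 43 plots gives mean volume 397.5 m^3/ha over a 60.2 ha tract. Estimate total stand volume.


Formula: Total Volume = Mean Volume per ha * Total Area
Total Volume = 397.5 m^3/ha * 60.2 ha
Total Volume = 23930 m^3

23930


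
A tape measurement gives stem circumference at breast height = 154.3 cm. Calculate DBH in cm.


Formula: DBH = C / pi
DBH = 154.3 / pi
pi = 3.14159...
DBH = 49.1 cm

49.1
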